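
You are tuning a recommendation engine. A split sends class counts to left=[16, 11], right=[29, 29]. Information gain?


Parent = [45, 40], H_parent = 0.9975
H_left = 0.9751 (n=27), H_right = 1 (n=58)
H_children = (27/85)·0.9751 + (58/85)·1 = 0.9921
IG = 0.9975 - 0.9921 = 0.0054

0.0054


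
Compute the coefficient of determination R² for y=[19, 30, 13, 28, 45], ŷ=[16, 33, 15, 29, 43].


ȳ = 27
SS_res = Σ(y-ŷ)² = 27
SS_tot = Σ(y-ȳ)² = 594
R² = 1 - SS_res/SS_tot = 1 - 0.0455 = 0.9545

0.9545


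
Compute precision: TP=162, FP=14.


Precision = TP/(TP+FP)
= 162/(162+14)
= 162/176 = 92.05%

92.05%


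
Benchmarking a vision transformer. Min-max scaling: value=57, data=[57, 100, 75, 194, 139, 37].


min=37, max=194
(57-37)/(194-37) = 20/157 = 0.1274

0.1274


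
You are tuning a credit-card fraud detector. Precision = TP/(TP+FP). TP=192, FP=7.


Precision = TP/(TP+FP)
= 192/(192+7)
= 192/199 = 96.48%

96.48%


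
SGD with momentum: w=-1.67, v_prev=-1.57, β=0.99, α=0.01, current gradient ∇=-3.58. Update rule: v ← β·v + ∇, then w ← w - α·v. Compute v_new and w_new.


v_new = 0.99·-1.57 - 3.58 = -1.5543 - 3.58 = -5.1343
w_new = -1.67 - 0.01·-5.1343 = -1.67 + 0.051343 = -1.618657

v_new=-5.1343, w_new=-1.618657


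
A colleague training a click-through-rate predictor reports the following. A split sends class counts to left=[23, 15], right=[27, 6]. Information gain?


Parent = [50, 21], H_parent = 0.8761
H_left = 0.9678 (n=38), H_right = 0.684 (n=33)
H_children = (38/71)·0.9678 + (33/71)·0.684 = 0.8359
IG = 0.8761 - 0.8359 = 0.0402

0.0402


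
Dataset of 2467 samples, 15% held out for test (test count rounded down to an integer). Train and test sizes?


Test = ⌊2467·15/100⌋ = 370
Train = 2467 - 370 = 2097

Train: 2097, Test: 370


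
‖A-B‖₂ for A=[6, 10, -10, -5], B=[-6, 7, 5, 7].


d = √((6+ 6)² + (10-7)² + (-10-5)² + (-5-7)²)
  = √(144 + 9 + 225 + 144)
  = √522 = 22.8473

22.8473


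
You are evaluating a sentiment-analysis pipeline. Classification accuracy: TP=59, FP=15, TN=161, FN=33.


Accuracy = (TP+TN)/(TP+TN+FP+FN)
= (59+161)/(268)
= 220/268 = 82.09%

82.09%


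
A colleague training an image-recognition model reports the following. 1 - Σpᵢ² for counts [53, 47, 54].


Probabilities: [53/154, 47/154, 54/154] ≈ [0.3442, 0.3052, 0.3506]
Σpᵢ² = (2809 + 2209 + 2916)/154² = 7934/23716
Gini = 1 - Σpᵢ² = 1 - 7934/23716 = 0.6655

0.6655


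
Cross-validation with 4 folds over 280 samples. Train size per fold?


Fold size = 280/4 = 70
Training per fold = 280 - 70 = 210

210


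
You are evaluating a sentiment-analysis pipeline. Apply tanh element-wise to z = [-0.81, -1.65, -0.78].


tanh(-0.81) = -0.6696
tanh(-1.65) = -0.9289
tanh(-0.78) = -0.6527
result = [-0.6696, -0.9289, -0.6527]

[-0.6696, -0.9289, -0.6527]


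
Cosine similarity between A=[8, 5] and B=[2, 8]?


A·B = 8·2 + 5·8 = 56
‖A‖ = √89 = 9.434, ‖B‖ = √68 = 8.2462
cos = 56/(√89·√68) = 56/√6052 = 0.7198

0.7198


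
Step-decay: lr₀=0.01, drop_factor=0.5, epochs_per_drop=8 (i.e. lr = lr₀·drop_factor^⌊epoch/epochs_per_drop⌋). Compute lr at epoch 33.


n_drops = ⌊33/8⌋ = 4
lr = 0.01·0.5^4 = 0.01·0.0625 = 0.000625

0.000625


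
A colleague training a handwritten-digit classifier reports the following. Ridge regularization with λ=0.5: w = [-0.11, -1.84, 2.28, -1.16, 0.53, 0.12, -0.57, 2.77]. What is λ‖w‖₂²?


‖w‖₂² = (-0.11)² + (-1.84)² + (2.28)² + (-1.16)² + (0.53)² + (0.12)² + (-0.57)² + (2.77)²
     = 0.0121 + 3.3856 + 5.1984 + 1.3456 + 0.2809 + 0.0144 + 0.3249 + 7.6729
     = 18.2348
λ·‖w‖₂² = 0.5·18.2348 = 9.1174

9.1174


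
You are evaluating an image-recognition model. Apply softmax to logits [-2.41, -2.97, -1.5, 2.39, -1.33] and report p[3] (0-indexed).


Exponentials: e^-2.41=0.0898, e^-2.97=0.0513, e^-1.5=0.2231, e^2.39=10.9135, e^-1.33=0.2645
Sum = 11.5422
Softmax = [0.0078, 0.0044, 0.0193, 0.9455, 0.0229]
p[3] = 10.9135/11.5422 = 0.9455

0.9455


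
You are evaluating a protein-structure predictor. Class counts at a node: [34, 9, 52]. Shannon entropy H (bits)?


Probabilities: [34/95, 9/95, 52/95] ≈ [0.3579, 0.0947, 0.5474]
H = -((34/95)·log₂(34/95) + (9/95)·log₂(9/95) + (52/95)·log₂(52/95))
  = 1.3285 bits

1.3285 bits


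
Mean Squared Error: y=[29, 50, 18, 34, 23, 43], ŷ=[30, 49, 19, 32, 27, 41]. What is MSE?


Squared errors: (29-30)²=1, (50-49)²=1, (18-19)²=1, (34-32)²=4, (23-27)²=16, (43-41)²=4
Sum = 27
MSE = 27/6 = 9/2

9/2


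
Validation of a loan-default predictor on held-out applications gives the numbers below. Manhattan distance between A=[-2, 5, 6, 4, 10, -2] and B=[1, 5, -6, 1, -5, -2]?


d = |-2-1| + |5-5| + |6+ 6| + |4-1| + |10+ 5| + |-2+ 2|
  = 3 + 0 + 12 + 3 + 15 + 0
  = 33

33


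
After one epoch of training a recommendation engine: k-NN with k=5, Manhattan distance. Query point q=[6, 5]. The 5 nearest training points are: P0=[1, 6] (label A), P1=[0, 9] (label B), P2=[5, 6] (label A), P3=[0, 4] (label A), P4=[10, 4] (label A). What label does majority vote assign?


d(q,P0) = 6  (label A)
d(q,P1) = 10  (label B)
d(q,P2) = 2  (label A)
d(q,P3) = 7  (label A)
d(q,P4) = 5  (label A)
Votes: A=4, B=1
Majority → A

A


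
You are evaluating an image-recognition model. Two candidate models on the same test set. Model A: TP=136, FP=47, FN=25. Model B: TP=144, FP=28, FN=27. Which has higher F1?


Model A: P=136/183=0.7432, R=136/161=0.8447, F1=2PR/(P+R)=2TP/(2TP+FP+FN)=272/344=0.7907
Model B: P=144/172=0.8372, R=144/171=0.8421, F1=2PR/(P+R)=2TP/(2TP+FP+FN)=288/343=0.8397
0.7907 < 0.8397 → Model B

Model B


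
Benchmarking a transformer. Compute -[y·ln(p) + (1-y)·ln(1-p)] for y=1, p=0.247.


BCE = -[y·ln(p) + (1-y)·ln(1-p)]
= -1·ln(0.247) - 0
= -ln(0.247) = 1.3984

1.3984


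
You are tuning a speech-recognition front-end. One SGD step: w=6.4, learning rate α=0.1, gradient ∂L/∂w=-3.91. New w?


w_new = w - α·∇
= 6.4 - 0.1·-3.91
= 6.4 + 0.391
= 6.791

6.791


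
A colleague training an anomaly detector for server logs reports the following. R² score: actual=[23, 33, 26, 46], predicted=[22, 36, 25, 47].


ȳ = 32
SS_res = Σ(y-ŷ)² = 12
SS_tot = Σ(y-ȳ)² = 314
R² = 1 - SS_res/SS_tot = 1 - 0.0382 = 0.9618

0.9618


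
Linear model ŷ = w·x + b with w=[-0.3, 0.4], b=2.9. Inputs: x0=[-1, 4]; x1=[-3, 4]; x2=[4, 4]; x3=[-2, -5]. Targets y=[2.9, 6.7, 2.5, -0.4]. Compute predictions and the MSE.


ŷ0 = (-0.3)·(-1) + (0.4)·(4) + 2.9 = 4.8
ŷ1 = (-0.3)·(-3) + (0.4)·(4) + 2.9 = 5.4
ŷ2 = (-0.3)·(4) + (0.4)·(4) + 2.9 = 3.3
ŷ3 = (-0.3)·(-2) + (0.4)·(-5) + 2.9 = 1.5
errors² = [3.61, 1.69, 0.64, 3.61]
MSE = 9.5500/4 = 2.3875

2.3875


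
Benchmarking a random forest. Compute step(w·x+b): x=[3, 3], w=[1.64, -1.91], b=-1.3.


z = (3)·(1.64) + (3)·(-1.91) - 1.3
  = -2.11
step(z) = 0 (z<0)

0


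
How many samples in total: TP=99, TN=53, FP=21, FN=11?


Total = TP + TN + FP + FN
= 99 + 53 + 21 + 11
= 184
(Predicted positive: 120, predicted negative: 64)

184


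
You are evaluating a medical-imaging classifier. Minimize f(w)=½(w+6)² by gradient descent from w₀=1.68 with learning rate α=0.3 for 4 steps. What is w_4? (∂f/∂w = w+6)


step 1: grad = 1.68+6 = 7.68; w = 1.68 - 0.3·(7.68) = -0.624
step 2: grad = -0.624+6 = 5.376; w = -0.624 - 0.3·(5.376) = -2.2368
step 3: grad = -2.2368+6 = 3.7632; w = -2.2368 - 0.3·(3.7632) = -3.36576
step 4: grad = -3.36576+6 = 2.63424; w = -3.36576 - 0.3·(2.63424) = -4.156032

-4.156032


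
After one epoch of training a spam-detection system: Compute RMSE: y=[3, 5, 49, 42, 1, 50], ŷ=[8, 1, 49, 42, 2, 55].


MSE = 67/6 = 11.1667
RMSE = √(67/6) = 3.3417

3.3417


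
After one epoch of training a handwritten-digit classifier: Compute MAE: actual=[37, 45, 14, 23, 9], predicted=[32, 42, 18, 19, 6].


Absolute errors: |37-32|=5, |45-42|=3, |14-18|=4, |23-19|=4, |9-6|=3
Sum = 19
MAE = 19/5 = 19/5

19/5


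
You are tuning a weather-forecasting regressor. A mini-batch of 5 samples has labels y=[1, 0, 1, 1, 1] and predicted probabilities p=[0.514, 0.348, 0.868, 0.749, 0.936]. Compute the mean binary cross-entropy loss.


L[0] = -ln(0.514) = 0.6655
L[1] = -ln(1-0.348) = -ln(0.652) = 0.4277
L[2] = -ln(0.868) = 0.1416
L[3] = -ln(0.749) = 0.289
L[4] = -ln(0.936) = 0.0661
mean = (0.6655 + 0.4277 + 0.1416 + 0.289 + 0.0661)/5 = 0.318

0.318


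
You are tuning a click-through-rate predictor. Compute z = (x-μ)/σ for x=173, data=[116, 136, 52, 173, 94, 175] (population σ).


μ = 124.3333, σ = 43.3846
z = (173 - 124.3333)/43.3846 = 1.1218

1.1218


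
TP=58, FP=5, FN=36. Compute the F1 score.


Precision = 58/63 = 0.9206
Recall = 58/94 = 0.617
F1 = 2·P·R/(P+R) = 2·TP/(2·TP+FP+FN) = 116/(116+5+36) = 116/157 = 0.7389

0.7389


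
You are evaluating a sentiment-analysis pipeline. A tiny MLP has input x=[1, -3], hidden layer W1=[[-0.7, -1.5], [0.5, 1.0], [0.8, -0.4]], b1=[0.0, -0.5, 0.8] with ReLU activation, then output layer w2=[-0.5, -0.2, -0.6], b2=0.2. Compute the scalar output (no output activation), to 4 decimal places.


z1[0] = (-0.7)·(1) + (-1.5)·(-3) + 0.0 = 3.8
z1[1] = (0.5)·(1) + (1.0)·(-3) - 0.5 = -3.0
z1[2] = (0.8)·(1) + (-0.4)·(-3) + 0.8 = 2.8
h = ReLU(z1) = [3.8, 0.0, 2.8]
output = (-0.5)·(3.8) + (-0.2)·(0.0) + (-0.6)·(2.8) + 0.2 = -3.38

-3.38


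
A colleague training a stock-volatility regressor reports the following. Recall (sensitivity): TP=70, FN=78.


Recall = TP/(TP+FN)
= 70/(70+78)
= 70/148 = 47.3%

47.3%


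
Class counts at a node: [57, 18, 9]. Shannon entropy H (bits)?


Probabilities: [57/84, 18/84, 9/84] ≈ [0.6786, 0.2143, 0.1071]
H = -((57/84)·log₂(57/84) + (18/84)·log₂(18/84) + (9/84)·log₂(9/84))
  = 1.2011 bits

1.2011 bits


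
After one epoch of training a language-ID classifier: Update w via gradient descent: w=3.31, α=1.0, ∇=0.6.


w_new = w - α·∇
= 3.31 - 1.0·0.6
= 3.31 - 0.6
= 2.71

2.71


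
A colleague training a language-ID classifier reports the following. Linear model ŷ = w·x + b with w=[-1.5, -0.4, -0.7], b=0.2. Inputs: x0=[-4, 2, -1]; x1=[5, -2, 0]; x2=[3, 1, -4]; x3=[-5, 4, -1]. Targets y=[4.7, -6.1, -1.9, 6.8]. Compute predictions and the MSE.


ŷ0 = (-1.5)·(-4) + (-0.4)·(2) + (-0.7)·(-1) + 0.2 = 6.1
ŷ1 = (-1.5)·(5) + (-0.4)·(-2) + (-0.7)·(0) + 0.2 = -6.5
ŷ2 = (-1.5)·(3) + (-0.4)·(1) + (-0.7)·(-4) + 0.2 = -1.9
ŷ3 = (-1.5)·(-5) + (-0.4)·(4) + (-0.7)·(-1) + 0.2 = 6.8
errors² = [1.96, 0.16, 0.0, 0.0]
MSE = 2.1200/4 = 0.53

0.53


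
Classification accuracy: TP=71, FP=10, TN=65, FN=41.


Accuracy = (TP+TN)/(TP+TN+FP+FN)
= (71+65)/(187)
= 136/187 = 72.73%

72.73%


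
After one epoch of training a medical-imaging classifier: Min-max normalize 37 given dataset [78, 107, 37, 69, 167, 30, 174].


min=30, max=174
(37-30)/(174-30) = 7/144 = 0.0486

0.0486


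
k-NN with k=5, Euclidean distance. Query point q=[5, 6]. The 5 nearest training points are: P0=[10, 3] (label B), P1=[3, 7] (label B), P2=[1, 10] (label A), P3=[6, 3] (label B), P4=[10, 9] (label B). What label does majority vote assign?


d(q,P0) = 5.831  (label B)
d(q,P1) = 2.2361  (label B)
d(q,P2) = 5.6569  (label A)
d(q,P3) = 3.1623  (label B)
d(q,P4) = 5.831  (label B)
Votes: A=1, B=4
Majority → B

B


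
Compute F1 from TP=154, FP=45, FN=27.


Precision = 154/199 = 0.7739
Recall = 154/181 = 0.8508
F1 = 2·P·R/(P+R) = 2·TP/(2·TP+FP+FN) = 308/(308+45+27) = 308/380 = 0.8105

0.8105


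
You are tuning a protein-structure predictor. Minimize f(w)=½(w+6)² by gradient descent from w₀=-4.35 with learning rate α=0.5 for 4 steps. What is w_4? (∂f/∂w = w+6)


step 1: grad = -4.35+6 = 1.65; w = -4.35 - 0.5·(1.65) = -5.175
step 2: grad = -5.175+6 = 0.825; w = -5.175 - 0.5·(0.825) = -5.5875
step 3: grad = -5.5875+6 = 0.4125; w = -5.5875 - 0.5·(0.4125) = -5.79375
step 4: grad = -5.79375+6 = 0.20625; w = -5.79375 - 0.5·(0.20625) = -5.896875

-5.896875


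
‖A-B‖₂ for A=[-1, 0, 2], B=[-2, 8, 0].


d = √((-1+ 2)² + (0-8)² + (2-0)²)
  = √(1 + 64 + 4)
  = √69 = 8.3066

8.3066


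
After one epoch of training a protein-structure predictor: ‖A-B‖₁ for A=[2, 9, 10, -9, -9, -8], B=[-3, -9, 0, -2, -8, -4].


d = |2+ 3| + |9+ 9| + |10-0| + |-9+ 2| + |-9+ 8| + |-8+ 4|
  = 5 + 18 + 10 + 7 + 1 + 4
  = 45

45


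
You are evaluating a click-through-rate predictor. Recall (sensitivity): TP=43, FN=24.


Recall = TP/(TP+FN)
= 43/(43+24)
= 43/67 = 64.18%

64.18%


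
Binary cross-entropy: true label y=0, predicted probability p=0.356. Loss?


BCE = -[y·ln(p) + (1-y)·ln(1-p)]
= -0 - 1·ln(1-0.356)
= -ln(0.644) = 0.4401

0.4401


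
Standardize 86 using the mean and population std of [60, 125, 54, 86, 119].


μ = 88.8, σ = 29.226
z = (86 - 88.8)/29.226 = -0.0958

-0.0958


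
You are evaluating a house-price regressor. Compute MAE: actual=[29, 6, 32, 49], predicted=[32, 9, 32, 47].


Absolute errors: |29-32|=3, |6-9|=3, |32-32|=0, |49-47|=2
Sum = 8
MAE = 8/4 = 2

2


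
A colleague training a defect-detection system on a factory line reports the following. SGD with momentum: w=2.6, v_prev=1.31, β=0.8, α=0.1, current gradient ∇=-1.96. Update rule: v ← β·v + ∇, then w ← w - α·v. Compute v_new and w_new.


v_new = 0.8·1.31 - 1.96 = 1.048 - 1.96 = -0.912
w_new = 2.6 - 0.1·-0.912 = 2.6 + 0.0912 = 2.6912

v_new=-0.912, w_new=2.6912


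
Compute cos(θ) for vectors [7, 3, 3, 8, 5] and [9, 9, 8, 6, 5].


A·B = 7·9 + 3·9 + 3·8 + 8·6 + 5·5 = 187
‖A‖ = √156 = 12.49, ‖B‖ = √287 = 16.9411
cos = 187/(√156·√287) = 187/√44772 = 0.8838

0.8838


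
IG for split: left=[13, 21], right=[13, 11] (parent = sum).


Parent = [26, 32], H_parent = 0.9923
H_left = 0.9597 (n=34), H_right = 0.995 (n=24)
H_children = (34/58)·0.9597 + (24/58)·0.995 = 0.9743
IG = 0.9923 - 0.9743 = 0.018

0.018


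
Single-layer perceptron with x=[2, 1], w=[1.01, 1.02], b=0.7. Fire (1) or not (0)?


z = (2)·(1.01) + (1)·(1.02) + 0.7
  = 3.74
step(z) = 1 (z≥0)

1


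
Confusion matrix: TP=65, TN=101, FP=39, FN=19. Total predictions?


Total = TP + TN + FP + FN
= 65 + 101 + 39 + 19
= 224
(Predicted positive: 104, predicted negative: 120)

224


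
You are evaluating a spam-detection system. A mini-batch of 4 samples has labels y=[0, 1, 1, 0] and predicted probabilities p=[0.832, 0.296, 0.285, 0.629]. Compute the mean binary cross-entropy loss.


L[0] = -ln(1-0.832) = -ln(0.168) = 1.7838
L[1] = -ln(0.296) = 1.2174
L[2] = -ln(0.285) = 1.2553
L[3] = -ln(1-0.629) = -ln(0.371) = 0.9916
mean = (1.7838 + 1.2174 + 1.2553 + 0.9916)/4 = 1.312

1.312


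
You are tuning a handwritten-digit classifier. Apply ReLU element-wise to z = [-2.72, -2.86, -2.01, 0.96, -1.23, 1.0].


ReLU(-2.72) = max(0, -2.72) = 0.0
ReLU(-2.86) = max(0, -2.86) = 0.0
ReLU(-2.01) = max(0, -2.01) = 0.0
ReLU(0.96) = max(0, 0.96) = 0.96
ReLU(-1.23) = max(0, -1.23) = 0.0
ReLU(1.0) = max(0, 1.0) = 1.0
result = [0.0, 0.0, 0.0, 0.96, 0.0, 1.0]

[0.0, 0.0, 0.0, 0.96, 0.0, 1.0]


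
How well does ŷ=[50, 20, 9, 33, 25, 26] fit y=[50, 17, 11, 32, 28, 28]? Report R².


ȳ = 27.6667
SS_res = Σ(y-ŷ)² = 27
SS_tot = Σ(y-ȳ)² = 909.33
R² = 1 - SS_res/SS_tot = 1 - 0.0297 = 0.9703

0.9703


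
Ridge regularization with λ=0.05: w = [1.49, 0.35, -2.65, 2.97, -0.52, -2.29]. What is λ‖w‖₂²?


‖w‖₂² = (1.49)² + (0.35)² + (-2.65)² + (2.97)² + (-0.52)² + (-2.29)²
     = 2.2201 + 0.1225 + 7.0225 + 8.8209 + 0.2704 + 5.2441
     = 23.7005
λ·‖w‖₂² = 0.05·23.7005 = 1.185025

1.185025


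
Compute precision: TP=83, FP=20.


Precision = TP/(TP+FP)
= 83/(83+20)
= 83/103 = 80.58%

80.58%


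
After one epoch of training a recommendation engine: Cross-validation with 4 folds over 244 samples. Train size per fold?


Fold size = 244/4 = 61
Training per fold = 244 - 61 = 183

183


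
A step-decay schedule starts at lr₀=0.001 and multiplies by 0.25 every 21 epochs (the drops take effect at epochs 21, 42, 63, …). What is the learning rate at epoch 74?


n_drops = ⌊74/21⌋ = 3
lr = 0.001·0.25^3 = 0.001·0.015625 = 0.000015625

0.000015625


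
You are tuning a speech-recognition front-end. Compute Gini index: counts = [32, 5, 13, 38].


Probabilities: [32/88, 5/88, 13/88, 38/88] ≈ [0.3636, 0.0568, 0.1477, 0.4318]
Σpᵢ² = (1024 + 25 + 169 + 1444)/88² = 2662/7744
Gini = 1 - Σpᵢ² = 1 - 2662/7744 = 0.6562

0.6562


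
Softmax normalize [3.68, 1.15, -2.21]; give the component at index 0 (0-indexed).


Exponentials: e^3.68=39.6464, e^1.15=3.1582, e^-2.21=0.1097
Sum = 42.9143
Softmax = [0.9239, 0.0736, 0.0026]
p[0] = 39.6464/42.9143 = 0.9239

0.9239


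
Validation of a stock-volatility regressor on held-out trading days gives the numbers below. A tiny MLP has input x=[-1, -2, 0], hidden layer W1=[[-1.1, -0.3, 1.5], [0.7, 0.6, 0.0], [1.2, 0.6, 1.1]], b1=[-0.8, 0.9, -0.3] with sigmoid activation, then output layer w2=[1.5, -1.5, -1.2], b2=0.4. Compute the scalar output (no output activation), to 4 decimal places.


z1[0] = (-1.1)·(-1) + (-0.3)·(-2) + (1.5)·(0) - 0.8 = 0.9
z1[1] = (0.7)·(-1) + (0.6)·(-2) + (0.0)·(0) + 0.9 = -1.0
z1[2] = (1.2)·(-1) + (0.6)·(-2) + (1.1)·(0) - 0.3 = -2.7
h = sigmoid(z1) = [0.7109, 0.2689, 0.063]
output = (1.5)·(0.7109) + (-1.5)·(0.2689) + (-1.2)·(0.063) + 0.4 = 0.9874

0.9874


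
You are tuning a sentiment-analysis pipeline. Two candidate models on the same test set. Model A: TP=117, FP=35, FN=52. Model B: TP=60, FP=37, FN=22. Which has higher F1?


Model A: P=117/152=0.7697, R=117/169=0.6923, F1=2PR/(P+R)=2TP/(2TP+FP+FN)=234/321=0.729
Model B: P=60/97=0.6186, R=60/82=0.7317, F1=2PR/(P+R)=2TP/(2TP+FP+FN)=120/179=0.6704
0.729 > 0.6704 → Model A

Model A


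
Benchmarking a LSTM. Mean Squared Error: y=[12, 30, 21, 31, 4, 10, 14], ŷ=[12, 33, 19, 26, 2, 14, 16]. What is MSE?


Squared errors: (12-12)²=0, (30-33)²=9, (21-19)²=4, (31-26)²=25, (4-2)²=4, (10-14)²=16, (14-16)²=4
Sum = 62
MSE = 62/7 = 62/7

62/7


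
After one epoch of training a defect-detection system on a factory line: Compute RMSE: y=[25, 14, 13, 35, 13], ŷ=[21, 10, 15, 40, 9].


MSE = 77/5 = 15.4
RMSE = √(77/5) = 3.9243

3.9243


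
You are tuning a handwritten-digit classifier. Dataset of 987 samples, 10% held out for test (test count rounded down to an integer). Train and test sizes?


Test = ⌊987·10/100⌋ = 98
Train = 987 - 98 = 889

Train: 889, Test: 98


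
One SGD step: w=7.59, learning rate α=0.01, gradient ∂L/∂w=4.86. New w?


w_new = w - α·∇
= 7.59 - 0.01·4.86
= 7.59 - 0.0486
= 7.5414

7.5414


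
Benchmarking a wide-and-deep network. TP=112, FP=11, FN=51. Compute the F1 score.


Precision = 112/123 = 0.9106
Recall = 112/163 = 0.6871
F1 = 2·P·R/(P+R) = 2·TP/(2·TP+FP+FN) = 224/(224+11+51) = 224/286 = 0.7832

0.7832


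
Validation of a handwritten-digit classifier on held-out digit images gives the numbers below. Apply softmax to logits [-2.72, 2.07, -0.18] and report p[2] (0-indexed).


Exponentials: e^-2.72=0.0659, e^2.07=7.9248, e^-0.18=0.8353
Sum = 8.826
Softmax = [0.0075, 0.8979, 0.0946]
p[2] = 0.8353/8.826 = 0.0946

0.0946


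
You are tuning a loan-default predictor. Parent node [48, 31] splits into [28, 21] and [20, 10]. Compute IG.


Parent = [48, 31], H_parent = 0.9663
H_left = 0.9852 (n=49), H_right = 0.9183 (n=30)
H_children = (49/79)·0.9852 + (30/79)·0.9183 = 0.9598
IG = 0.9663 - 0.9598 = 0.0065

0.0065


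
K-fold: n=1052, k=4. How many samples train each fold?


Fold size = 1052/4 = 263
Training per fold = 1052 - 263 = 789

789


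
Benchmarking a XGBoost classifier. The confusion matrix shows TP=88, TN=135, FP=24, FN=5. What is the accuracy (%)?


Accuracy = (TP+TN)/(TP+TN+FP+FN)
= (88+135)/(252)
= 223/252 = 88.49%

88.49%


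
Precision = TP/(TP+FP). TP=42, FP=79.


Precision = TP/(TP+FP)
= 42/(42+79)
= 42/121 = 34.71%

34.71%


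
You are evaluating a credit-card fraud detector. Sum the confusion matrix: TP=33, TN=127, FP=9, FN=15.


Total = TP + TN + FP + FN
= 33 + 127 + 9 + 15
= 184
(Predicted positive: 42, predicted negative: 142)

184


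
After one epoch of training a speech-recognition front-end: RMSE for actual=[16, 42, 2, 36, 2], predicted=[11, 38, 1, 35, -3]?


MSE = 68/5 = 13.6
RMSE = √(68/5) = 3.6878

3.6878


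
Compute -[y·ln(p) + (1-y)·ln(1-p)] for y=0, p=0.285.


BCE = -[y·ln(p) + (1-y)·ln(1-p)]
= -0 - 1·ln(1-0.285)
= -ln(0.715) = 0.3355

0.3355


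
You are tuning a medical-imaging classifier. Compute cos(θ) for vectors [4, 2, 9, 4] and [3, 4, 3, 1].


A·B = 4·3 + 2·4 + 9·3 + 4·1 = 51
‖A‖ = √117 = 10.8167, ‖B‖ = √35 = 5.9161
cos = 51/(√117·√35) = 51/√4095 = 0.797

0.797


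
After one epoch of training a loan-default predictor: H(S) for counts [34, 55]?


Probabilities: [34/89, 55/89] ≈ [0.382, 0.618]
H = -((34/89)·log₂(34/89) + (55/89)·log₂(55/89))
  = 0.9595 bits

0.9595 bits


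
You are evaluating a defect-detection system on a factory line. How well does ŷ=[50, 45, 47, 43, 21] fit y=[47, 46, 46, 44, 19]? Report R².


ȳ = 40.4
SS_res = Σ(y-ŷ)² = 16
SS_tot = Σ(y-ȳ)² = 577.2
R² = 1 - SS_res/SS_tot = 1 - 0.0277 = 0.9723

0.9723


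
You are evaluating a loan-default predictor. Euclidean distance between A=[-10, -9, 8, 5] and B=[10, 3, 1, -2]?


d = √((-10-10)² + (-9-3)² + (8-1)² + (5+ 2)²)
  = √(400 + 144 + 49 + 49)
  = √642 = 25.3377

25.3377


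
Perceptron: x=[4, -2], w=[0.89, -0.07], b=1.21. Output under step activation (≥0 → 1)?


z = (4)·(0.89) + (-2)·(-0.07) + 1.21
  = 4.91
step(z) = 1 (z≥0)

1


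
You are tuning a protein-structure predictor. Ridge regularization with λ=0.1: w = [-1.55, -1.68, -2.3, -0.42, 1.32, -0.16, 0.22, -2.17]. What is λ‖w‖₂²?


‖w‖₂² = (-1.55)² + (-1.68)² + (-2.3)² + (-0.42)² + (1.32)² + (-0.16)² + (0.22)² + (-2.17)²
     = 2.4025 + 2.8224 + 5.29 + 0.1764 + 1.7424 + 0.0256 + 0.0484 + 4.7089
     = 17.2166
λ·‖w‖₂² = 0.1·17.2166 = 1.72166

1.72166


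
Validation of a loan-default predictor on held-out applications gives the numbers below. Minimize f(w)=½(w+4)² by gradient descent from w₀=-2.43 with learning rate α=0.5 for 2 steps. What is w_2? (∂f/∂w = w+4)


step 1: grad = -2.43+4 = 1.57; w = -2.43 - 0.5·(1.57) = -3.215
step 2: grad = -3.215+4 = 0.785; w = -3.215 - 0.5·(0.785) = -3.6075

-3.6075


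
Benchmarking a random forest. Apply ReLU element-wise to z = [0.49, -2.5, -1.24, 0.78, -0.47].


ReLU(0.49) = max(0, 0.49) = 0.49
ReLU(-2.5) = max(0, -2.5) = 0.0
ReLU(-1.24) = max(0, -1.24) = 0.0
ReLU(0.78) = max(0, 0.78) = 0.78
ReLU(-0.47) = max(0, -0.47) = 0.0
result = [0.49, 0.0, 0.0, 0.78, 0.0]

[0.49, 0.0, 0.0, 0.78, 0.0]


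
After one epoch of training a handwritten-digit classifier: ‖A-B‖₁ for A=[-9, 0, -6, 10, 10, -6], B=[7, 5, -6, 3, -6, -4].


d = |-9-7| + |0-5| + |-6+ 6| + |10-3| + |10+ 6| + |-6+ 4|
  = 16 + 5 + 0 + 7 + 16 + 2
  = 46

46


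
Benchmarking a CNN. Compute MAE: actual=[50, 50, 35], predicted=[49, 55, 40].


Absolute errors: |50-49|=1, |50-55|=5, |35-40|=5
Sum = 11
MAE = 11/3 = 11/3

11/3


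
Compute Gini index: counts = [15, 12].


Probabilities: [15/27, 12/27] ≈ [0.5556, 0.4444]
Σpᵢ² = (225 + 144)/27² = 369/729
Gini = 1 - Σpᵢ² = 1 - 369/729 = 0.4938

0.4938


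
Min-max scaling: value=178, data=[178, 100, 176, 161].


min=100, max=178
(178-100)/(178-100) = 78/78 = 1.0

1.0


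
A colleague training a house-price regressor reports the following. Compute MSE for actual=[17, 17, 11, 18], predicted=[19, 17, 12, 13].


Squared errors: (17-19)²=4, (17-17)²=0, (11-12)²=1, (18-13)²=25
Sum = 30
MSE = 30/4 = 15/2

15/2


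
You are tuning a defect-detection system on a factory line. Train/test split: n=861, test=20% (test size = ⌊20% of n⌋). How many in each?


Test = ⌊861·20/100⌋ = 172
Train = 861 - 172 = 689

Train: 689, Test: 172


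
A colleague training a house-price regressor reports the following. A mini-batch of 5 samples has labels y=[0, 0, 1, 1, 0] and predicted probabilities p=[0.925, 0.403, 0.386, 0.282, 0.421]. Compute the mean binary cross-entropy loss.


L[0] = -ln(1-0.925) = -ln(0.075) = 2.5903
L[1] = -ln(1-0.403) = -ln(0.597) = 0.5158
L[2] = -ln(0.386) = 0.9519
L[3] = -ln(0.282) = 1.2658
L[4] = -ln(1-0.421) = -ln(0.579) = 0.5465
mean = (2.5903 + 0.5158 + 0.9519 + 1.2658 + 0.5465)/5 = 1.1741

1.1741


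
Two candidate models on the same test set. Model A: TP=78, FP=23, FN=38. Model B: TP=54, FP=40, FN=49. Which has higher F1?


Model A: P=78/101=0.7723, R=78/116=0.6724, F1=2PR/(P+R)=2TP/(2TP+FP+FN)=156/217=0.7189
Model B: P=54/94=0.5745, R=54/103=0.5243, F1=2PR/(P+R)=2TP/(2TP+FP+FN)=108/197=0.5482
0.7189 > 0.5482 → Model A

Model A


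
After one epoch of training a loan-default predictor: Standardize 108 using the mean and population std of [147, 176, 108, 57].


μ = 122, σ = 44.615
z = (108 - 122)/44.615 = -0.3138

-0.3138


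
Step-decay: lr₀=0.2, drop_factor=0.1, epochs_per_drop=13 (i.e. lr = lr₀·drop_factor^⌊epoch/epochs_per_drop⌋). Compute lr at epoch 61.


n_drops = ⌊61/13⌋ = 4
lr = 0.2·0.1^4 = 0.2·0.0001 = 0.00002

0.00002


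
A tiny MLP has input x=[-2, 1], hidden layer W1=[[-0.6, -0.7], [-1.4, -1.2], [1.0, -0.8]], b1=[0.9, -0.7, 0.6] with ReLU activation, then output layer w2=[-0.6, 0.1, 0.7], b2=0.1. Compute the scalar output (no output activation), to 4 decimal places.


z1[0] = (-0.6)·(-2) + (-0.7)·(1) + 0.9 = 1.4
z1[1] = (-1.4)·(-2) + (-1.2)·(1) - 0.7 = 0.9
z1[2] = (1.0)·(-2) + (-0.8)·(1) + 0.6 = -2.2
h = ReLU(z1) = [1.4, 0.9, 0.0]
output = (-0.6)·(1.4) + (0.1)·(0.9) + (0.7)·(0.0) + 0.1 = -0.65

-0.65


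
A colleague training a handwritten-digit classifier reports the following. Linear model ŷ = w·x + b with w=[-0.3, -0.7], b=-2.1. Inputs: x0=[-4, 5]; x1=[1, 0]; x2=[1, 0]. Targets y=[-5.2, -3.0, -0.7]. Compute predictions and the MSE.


ŷ0 = (-0.3)·(-4) + (-0.7)·(5) - 2.1 = -4.4
ŷ1 = (-0.3)·(1) + (-0.7)·(0) - 2.1 = -2.4
ŷ2 = (-0.3)·(1) + (-0.7)·(0) - 2.1 = -2.4
errors² = [0.64, 0.36, 2.89]
MSE = 3.8900/3 = 1.2967

1.2967


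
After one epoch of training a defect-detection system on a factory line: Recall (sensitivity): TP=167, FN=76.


Recall = TP/(TP+FN)
= 167/(167+76)
= 167/243 = 68.72%

68.72%


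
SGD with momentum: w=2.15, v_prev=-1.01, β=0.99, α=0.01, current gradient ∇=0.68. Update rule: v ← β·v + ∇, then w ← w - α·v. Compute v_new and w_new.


v_new = 0.99·-1.01 + 0.68 = -0.9999 + 0.68 = -0.3199
w_new = 2.15 - 0.01·-0.3199 = 2.15 + 0.003199 = 2.153199

v_new=-0.3199, w_new=2.153199


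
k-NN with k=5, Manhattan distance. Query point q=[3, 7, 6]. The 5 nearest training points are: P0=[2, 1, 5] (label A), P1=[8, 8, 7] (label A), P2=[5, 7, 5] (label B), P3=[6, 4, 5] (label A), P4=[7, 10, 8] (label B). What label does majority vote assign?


d(q,P0) = 8  (label A)
d(q,P1) = 7  (label A)
d(q,P2) = 3  (label B)
d(q,P3) = 7  (label A)
d(q,P4) = 9  (label B)
Votes: A=3, B=2
Majority → A

A


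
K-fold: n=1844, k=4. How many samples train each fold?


Fold size = 1844/4 = 461
Training per fold = 1844 - 461 = 1383

1383


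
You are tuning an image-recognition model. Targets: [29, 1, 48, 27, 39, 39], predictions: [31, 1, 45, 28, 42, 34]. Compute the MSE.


Squared errors: (29-31)²=4, (1-1)²=0, (48-45)²=9, (27-28)²=1, (39-42)²=9, (39-34)²=25
Sum = 48
MSE = 48/6 = 8

8


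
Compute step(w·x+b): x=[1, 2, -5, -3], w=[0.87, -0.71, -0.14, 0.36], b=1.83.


z = (1)·(0.87) + (2)·(-0.71) + (-5)·(-0.14) + (-3)·(0.36) + 1.83
  = 0.9
step(z) = 1 (z≥0)

1


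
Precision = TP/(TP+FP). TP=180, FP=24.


Precision = TP/(TP+FP)
= 180/(180+24)
= 180/204 = 88.24%

88.24%


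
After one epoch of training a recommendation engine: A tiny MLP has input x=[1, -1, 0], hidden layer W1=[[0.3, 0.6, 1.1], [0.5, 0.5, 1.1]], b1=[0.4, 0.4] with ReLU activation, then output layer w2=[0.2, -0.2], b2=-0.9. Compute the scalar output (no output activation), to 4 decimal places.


z1[0] = (0.3)·(1) + (0.6)·(-1) + (1.1)·(0) + 0.4 = 0.1
z1[1] = (0.5)·(1) + (0.5)·(-1) + (1.1)·(0) + 0.4 = 0.4
h = ReLU(z1) = [0.1, 0.4]
output = (0.2)·(0.1) + (-0.2)·(0.4) - 0.9 = -0.96

-0.96


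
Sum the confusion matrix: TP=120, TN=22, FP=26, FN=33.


Total = TP + TN + FP + FN
= 120 + 22 + 26 + 33
= 201
(Predicted positive: 146, predicted negative: 55)

201


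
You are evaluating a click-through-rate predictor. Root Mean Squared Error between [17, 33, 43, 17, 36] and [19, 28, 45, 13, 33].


MSE = 58/5 = 11.6
RMSE = √(58/5) = 3.4059

3.4059


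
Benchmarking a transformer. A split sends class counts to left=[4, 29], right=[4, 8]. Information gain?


Parent = [8, 37], H_parent = 0.6752
H_left = 0.5328 (n=33), H_right = 0.9183 (n=12)
H_children = (33/45)·0.5328 + (12/45)·0.9183 = 0.6356
IG = 0.6752 - 0.6356 = 0.0396

0.0396


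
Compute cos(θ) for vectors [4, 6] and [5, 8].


A·B = 4·5 + 6·8 = 68
‖A‖ = √52 = 7.2111, ‖B‖ = √89 = 9.434
cos = 68/(√52·√89) = 68/√4628 = 0.9996

0.9996


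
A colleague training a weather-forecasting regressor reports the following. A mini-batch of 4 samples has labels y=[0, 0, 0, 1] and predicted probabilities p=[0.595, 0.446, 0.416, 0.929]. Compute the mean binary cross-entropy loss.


L[0] = -ln(1-0.595) = -ln(0.405) = 0.9039
L[1] = -ln(1-0.446) = -ln(0.554) = 0.5906
L[2] = -ln(1-0.416) = -ln(0.584) = 0.5379
L[3] = -ln(0.929) = 0.0736
mean = (0.9039 + 0.5906 + 0.5379 + 0.0736)/4 = 0.5265

0.5265


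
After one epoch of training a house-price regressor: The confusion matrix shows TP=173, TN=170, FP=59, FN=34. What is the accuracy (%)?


Accuracy = (TP+TN)/(TP+TN+FP+FN)
= (173+170)/(436)
= 343/436 = 78.67%

78.67%


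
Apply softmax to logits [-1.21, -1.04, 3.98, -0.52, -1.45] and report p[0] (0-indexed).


Exponentials: e^-1.21=0.2982, e^-1.04=0.3535, e^3.98=53.517, e^-0.52=0.5945, e^-1.45=0.2346
Sum = 54.9978
Softmax = [0.0054, 0.0064, 0.9731, 0.0108, 0.0043]
p[0] = 0.2982/54.9978 = 0.0054

0.0054


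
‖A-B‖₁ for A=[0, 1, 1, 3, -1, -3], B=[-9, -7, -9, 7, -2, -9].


d = |0+ 9| + |1+ 7| + |1+ 9| + |3-7| + |-1+ 2| + |-3+ 9|
  = 9 + 8 + 10 + 4 + 1 + 6
  = 38

38


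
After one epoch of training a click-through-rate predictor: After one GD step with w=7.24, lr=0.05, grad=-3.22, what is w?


w_new = w - α·∇
= 7.24 - 0.05·-3.22
= 7.24 + 0.161
= 7.401

7.401


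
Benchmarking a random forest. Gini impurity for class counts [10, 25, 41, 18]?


Probabilities: [10/94, 25/94, 41/94, 18/94] ≈ [0.1064, 0.266, 0.4362, 0.1915]
Σpᵢ² = (100 + 625 + 1681 + 324)/94² = 2730/8836
Gini = 1 - Σpᵢ² = 1 - 2730/8836 = 0.691

0.691


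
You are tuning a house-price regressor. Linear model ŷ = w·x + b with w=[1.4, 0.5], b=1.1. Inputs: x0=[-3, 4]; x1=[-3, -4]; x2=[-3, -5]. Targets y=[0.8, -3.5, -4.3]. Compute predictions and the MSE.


ŷ0 = (1.4)·(-3) + (0.5)·(4) + 1.1 = -1.1
ŷ1 = (1.4)·(-3) + (0.5)·(-4) + 1.1 = -5.1
ŷ2 = (1.4)·(-3) + (0.5)·(-5) + 1.1 = -5.6
errors² = [3.61, 2.56, 1.69]
MSE = 7.8600/3 = 2.62

2.62


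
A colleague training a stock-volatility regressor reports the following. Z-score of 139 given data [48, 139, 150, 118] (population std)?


μ = 113.75, σ = 39.6634
z = (139 - 113.75)/39.6634 = 0.6366

0.6366


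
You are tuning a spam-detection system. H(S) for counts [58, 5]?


Probabilities: [58/63, 5/63] ≈ [0.9206, 0.0794]
H = -((58/63)·log₂(58/63) + (5/63)·log₂(5/63))
  = 0.3999 bits

0.3999 bits


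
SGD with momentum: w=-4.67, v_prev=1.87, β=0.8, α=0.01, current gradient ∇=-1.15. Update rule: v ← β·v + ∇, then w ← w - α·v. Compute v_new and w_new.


v_new = 0.8·1.87 - 1.15 = 1.496 - 1.15 = 0.346
w_new = -4.67 - 0.01·0.346 = -4.67 - 0.00346 = -4.67346

v_new=0.346, w_new=-4.67346


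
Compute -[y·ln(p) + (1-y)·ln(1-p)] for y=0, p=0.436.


BCE = -[y·ln(p) + (1-y)·ln(1-p)]
= -0 - 1·ln(1-0.436)
= -ln(0.564) = 0.5727

0.5727


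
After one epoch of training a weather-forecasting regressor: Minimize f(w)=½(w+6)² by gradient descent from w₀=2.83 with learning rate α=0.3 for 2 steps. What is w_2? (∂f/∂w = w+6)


step 1: grad = 2.83+6 = 8.83; w = 2.83 - 0.3·(8.83) = 0.181
step 2: grad = 0.181+6 = 6.181; w = 0.181 - 0.3·(6.181) = -1.6733

-1.6733


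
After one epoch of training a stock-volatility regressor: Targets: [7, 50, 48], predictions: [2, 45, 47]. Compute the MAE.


Absolute errors: |7-2|=5, |50-45|=5, |48-47|=1
Sum = 11
MAE = 11/3 = 11/3

11/3


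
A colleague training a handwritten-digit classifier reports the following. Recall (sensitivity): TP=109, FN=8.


Recall = TP/(TP+FN)
= 109/(109+8)
= 109/117 = 93.16%

93.16%


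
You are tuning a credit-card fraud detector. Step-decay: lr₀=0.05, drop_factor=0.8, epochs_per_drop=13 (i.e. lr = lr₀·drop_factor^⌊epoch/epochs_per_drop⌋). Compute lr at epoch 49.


n_drops = ⌊49/13⌋ = 3
lr = 0.05·0.8^3 = 0.05·0.512 = 0.0256

0.0256


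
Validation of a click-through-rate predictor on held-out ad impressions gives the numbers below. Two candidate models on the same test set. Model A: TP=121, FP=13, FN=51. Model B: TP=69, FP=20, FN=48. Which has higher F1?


Model A: P=121/134=0.903, R=121/172=0.7035, F1=2PR/(P+R)=2TP/(2TP+FP+FN)=242/306=0.7908
Model B: P=69/89=0.7753, R=69/117=0.5897, F1=2PR/(P+R)=2TP/(2TP+FP+FN)=138/206=0.6699
0.7908 > 0.6699 → Model A

Model A


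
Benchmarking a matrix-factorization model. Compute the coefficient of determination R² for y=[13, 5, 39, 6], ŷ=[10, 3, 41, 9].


ȳ = 15.75
SS_res = Σ(y-ŷ)² = 26
SS_tot = Σ(y-ȳ)² = 758.75
R² = 1 - SS_res/SS_tot = 1 - 0.0343 = 0.9657

0.9657


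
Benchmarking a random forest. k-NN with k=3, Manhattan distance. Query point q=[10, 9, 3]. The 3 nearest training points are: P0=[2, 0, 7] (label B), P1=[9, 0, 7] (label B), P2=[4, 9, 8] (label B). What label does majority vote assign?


d(q,P0) = 21  (label B)
d(q,P1) = 14  (label B)
d(q,P2) = 11  (label B)
Votes: A=0, B=3
Majority → B

B


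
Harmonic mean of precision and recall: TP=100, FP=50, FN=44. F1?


Precision = 100/150 = 0.6667
Recall = 100/144 = 0.6944
F1 = 2·P·R/(P+R) = 2·TP/(2·TP+FP+FN) = 200/(200+50+44) = 200/294 = 0.6803

0.6803


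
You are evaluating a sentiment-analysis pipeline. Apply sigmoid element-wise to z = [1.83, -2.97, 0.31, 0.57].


σ(1.83) = 1/(1+e^-1.83) = 0.8618
σ(-2.97) = 1/(1+e^2.97) = 0.0488
σ(0.31) = 1/(1+e^-0.31) = 0.5769
σ(0.57) = 1/(1+e^-0.57) = 0.6388
result = [0.8618, 0.0488, 0.5769, 0.6388]

[0.8618, 0.0488, 0.5769, 0.6388]


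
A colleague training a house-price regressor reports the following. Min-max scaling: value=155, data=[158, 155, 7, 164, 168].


min=7, max=168
(155-7)/(168-7) = 148/161 = 0.9193

0.9193


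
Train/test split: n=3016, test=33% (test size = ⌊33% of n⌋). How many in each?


Test = ⌊3016·33/100⌋ = 995
Train = 3016 - 995 = 2021

Train: 2021, Test: 995


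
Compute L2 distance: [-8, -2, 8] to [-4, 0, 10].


d = √((-8+ 4)² + (-2-0)² + (8-10)²)
  = √(16 + 4 + 4)
  = √24 = 4.899

4.899


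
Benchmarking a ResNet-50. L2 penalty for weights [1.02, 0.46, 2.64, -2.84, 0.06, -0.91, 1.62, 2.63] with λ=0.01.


‖w‖₂² = (1.02)² + (0.46)² + (2.64)² + (-2.84)² + (0.06)² + (-0.91)² + (1.62)² + (2.63)²
     = 1.0404 + 0.2116 + 6.9696 + 8.0656 + 0.0036 + 0.8281 + 2.6244 + 6.9169
     = 26.6602
λ·‖w‖₂² = 0.01·26.6602 = 0.266602

0.266602


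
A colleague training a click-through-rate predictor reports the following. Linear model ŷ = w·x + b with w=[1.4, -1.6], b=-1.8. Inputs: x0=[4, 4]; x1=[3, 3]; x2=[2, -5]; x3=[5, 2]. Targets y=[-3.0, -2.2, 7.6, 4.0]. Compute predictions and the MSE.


ŷ0 = (1.4)·(4) + (-1.6)·(4) - 1.8 = -2.6
ŷ1 = (1.4)·(3) + (-1.6)·(3) - 1.8 = -2.4
ŷ2 = (1.4)·(2) + (-1.6)·(-5) - 1.8 = 9.0
ŷ3 = (1.4)·(5) + (-1.6)·(2) - 1.8 = 2.0
errors² = [0.16, 0.04, 1.96, 4.0]
MSE = 6.1600/4 = 1.54

1.54


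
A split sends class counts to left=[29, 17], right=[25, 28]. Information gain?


Parent = [54, 45], H_parent = 0.994
H_left = 0.9503 (n=46), H_right = 0.9977 (n=53)
H_children = (46/99)·0.9503 + (53/99)·0.9977 = 0.9757
IG = 0.994 - 0.9757 = 0.0183

0.0183


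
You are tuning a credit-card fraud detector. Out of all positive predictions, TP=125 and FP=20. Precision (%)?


Precision = TP/(TP+FP)
= 125/(125+20)
= 125/145 = 86.21%

86.21%


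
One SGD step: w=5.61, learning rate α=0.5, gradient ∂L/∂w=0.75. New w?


w_new = w - α·∇
= 5.61 - 0.5·0.75
= 5.61 - 0.375
= 5.235

5.235


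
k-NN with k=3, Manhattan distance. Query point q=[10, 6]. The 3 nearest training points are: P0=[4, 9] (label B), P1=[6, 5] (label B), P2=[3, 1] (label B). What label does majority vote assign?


d(q,P0) = 9  (label B)
d(q,P1) = 5  (label B)
d(q,P2) = 12  (label B)
Votes: A=0, B=3
Majority → B

B


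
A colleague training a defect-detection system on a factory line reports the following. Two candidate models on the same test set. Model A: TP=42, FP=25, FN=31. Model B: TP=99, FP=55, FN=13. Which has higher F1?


Model A: P=42/67=0.6269, R=42/73=0.5753, F1=2PR/(P+R)=2TP/(2TP+FP+FN)=84/140=0.6
Model B: P=99/154=0.6429, R=99/112=0.8839, F1=2PR/(P+R)=2TP/(2TP+FP+FN)=198/266=0.7444
0.6 < 0.7444 → Model B

Model B


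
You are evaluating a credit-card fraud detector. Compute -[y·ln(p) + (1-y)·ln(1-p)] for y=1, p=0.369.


BCE = -[y·ln(p) + (1-y)·ln(1-p)]
= -1·ln(0.369) - 0
= -ln(0.369) = 0.997

0.997


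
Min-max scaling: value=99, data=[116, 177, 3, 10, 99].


min=3, max=177
(99-3)/(177-3) = 96/174 = 0.5517

0.5517


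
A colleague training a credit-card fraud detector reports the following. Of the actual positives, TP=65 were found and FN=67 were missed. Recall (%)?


Recall = TP/(TP+FN)
= 65/(65+67)
= 65/132 = 49.24%

49.24%


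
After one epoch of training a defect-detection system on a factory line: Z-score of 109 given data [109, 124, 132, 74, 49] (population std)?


μ = 97.6, σ = 31.3981
z = (109 - 97.6)/31.3981 = 0.3631

0.3631


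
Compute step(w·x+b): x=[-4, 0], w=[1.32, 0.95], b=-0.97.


z = (-4)·(1.32) + (0)·(0.95) - 0.97
  = -6.25
step(z) = 0 (z<0)

0


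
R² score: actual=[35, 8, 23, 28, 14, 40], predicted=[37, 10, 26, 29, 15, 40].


ȳ = 24.6667
SS_res = Σ(y-ŷ)² = 19
SS_tot = Σ(y-ȳ)² = 747.33
R² = 1 - SS_res/SS_tot = 1 - 0.0254 = 0.9746

0.9746


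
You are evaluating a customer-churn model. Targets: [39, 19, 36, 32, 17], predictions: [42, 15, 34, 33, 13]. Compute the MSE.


Squared errors: (39-42)²=9, (19-15)²=16, (36-34)²=4, (32-33)²=1, (17-13)²=16
Sum = 46
MSE = 46/5 = 46/5

46/5


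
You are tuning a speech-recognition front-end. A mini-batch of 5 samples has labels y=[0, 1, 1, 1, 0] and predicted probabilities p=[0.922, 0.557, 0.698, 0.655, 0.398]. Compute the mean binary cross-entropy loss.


L[0] = -ln(1-0.922) = -ln(0.078) = 2.551
L[1] = -ln(0.557) = 0.5852
L[2] = -ln(0.698) = 0.3595
L[3] = -ln(0.655) = 0.4231
L[4] = -ln(1-0.398) = -ln(0.602) = 0.5075
mean = (2.551 + 0.5852 + 0.3595 + 0.4231 + 0.5075)/5 = 0.8853

0.8853


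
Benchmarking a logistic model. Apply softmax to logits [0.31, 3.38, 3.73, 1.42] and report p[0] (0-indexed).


Exponentials: e^0.31=1.3634, e^3.38=29.3708, e^3.73=41.6791, e^1.42=4.1371
Sum = 76.5504
Softmax = [0.0178, 0.3837, 0.5445, 0.054]
p[0] = 1.3634/76.5504 = 0.0178

0.0178
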